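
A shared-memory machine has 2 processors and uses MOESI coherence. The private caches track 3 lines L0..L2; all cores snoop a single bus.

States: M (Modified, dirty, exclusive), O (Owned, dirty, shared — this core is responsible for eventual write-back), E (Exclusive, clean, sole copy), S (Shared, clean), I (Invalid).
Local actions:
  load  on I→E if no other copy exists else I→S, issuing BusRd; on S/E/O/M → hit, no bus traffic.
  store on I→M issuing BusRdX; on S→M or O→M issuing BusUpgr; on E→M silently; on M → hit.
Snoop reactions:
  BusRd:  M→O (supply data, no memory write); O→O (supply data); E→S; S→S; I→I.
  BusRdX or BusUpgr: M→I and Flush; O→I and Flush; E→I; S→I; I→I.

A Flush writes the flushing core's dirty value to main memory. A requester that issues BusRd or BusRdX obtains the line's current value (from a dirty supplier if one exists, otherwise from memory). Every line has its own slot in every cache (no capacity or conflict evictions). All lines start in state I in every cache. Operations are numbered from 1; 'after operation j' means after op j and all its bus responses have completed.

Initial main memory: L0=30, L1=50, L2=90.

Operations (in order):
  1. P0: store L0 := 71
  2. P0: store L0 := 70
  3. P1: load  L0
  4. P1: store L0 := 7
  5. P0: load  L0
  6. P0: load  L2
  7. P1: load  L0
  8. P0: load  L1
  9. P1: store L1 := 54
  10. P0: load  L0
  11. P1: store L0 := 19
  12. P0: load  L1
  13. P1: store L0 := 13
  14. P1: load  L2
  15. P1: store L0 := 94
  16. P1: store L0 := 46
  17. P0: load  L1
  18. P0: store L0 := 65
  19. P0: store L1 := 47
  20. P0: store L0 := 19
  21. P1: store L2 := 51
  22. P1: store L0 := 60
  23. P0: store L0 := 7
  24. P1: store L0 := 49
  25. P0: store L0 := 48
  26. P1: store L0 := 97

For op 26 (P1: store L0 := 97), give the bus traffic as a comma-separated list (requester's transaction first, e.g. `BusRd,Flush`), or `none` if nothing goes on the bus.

bus = BusRdX,Flush

[1] P0: store L0 := 71 | P0:M(71), P1:I | bus: BusRdX
[2] P0: store L0 := 70 | P0:M(70), P1:I | bus: none
[3] P1: load  L0 | P0:O(70), P1:S(70) | bus: BusRd
[4] P1: store L0 := 7 | P0:I, P1:M(7) | bus: BusUpgr,Flush
[5] P0: load  L0 | P0:S(7), P1:O(7) | bus: BusRd
[6] P0: load  L2 | P0:E(90), P1:I | bus: BusRd
[7] P1: load  L0 | P0:S(7), P1:O(7) | bus: none
[8] P0: load  L1 | P0:E(50), P1:I | bus: BusRd
[9] P1: store L1 := 54 | P0:I, P1:M(54) | bus: BusRdX
[10] P0: load  L0 | P0:S(7), P1:O(7) | bus: none
[11] P1: store L0 := 19 | P0:I, P1:M(19) | bus: BusUpgr
[12] P0: load  L1 | P0:S(54), P1:O(54) | bus: BusRd
[13] P1: store L0 := 13 | P0:I, P1:M(13) | bus: none
[14] P1: load  L2 | P0:S(90), P1:S(90) | bus: BusRd
[15] P1: store L0 := 94 | P0:I, P1:M(94) | bus: none
[16] P1: store L0 := 46 | P0:I, P1:M(46) | bus: none
[17] P0: load  L1 | P0:S(54), P1:O(54) | bus: none
[18] P0: store L0 := 65 | P0:M(65), P1:I | bus: BusRdX,Flush
[19] P0: store L1 := 47 | P0:M(47), P1:I | bus: BusUpgr,Flush
[20] P0: store L0 := 19 | P0:M(19), P1:I | bus: none
[21] P1: store L2 := 51 | P0:I, P1:M(51) | bus: BusUpgr
[22] P1: store L0 := 60 | P0:I, P1:M(60) | bus: BusRdX,Flush
[23] P0: store L0 := 7 | P0:M(7), P1:I | bus: BusRdX,Flush
[24] P1: store L0 := 49 | P0:I, P1:M(49) | bus: BusRdX,Flush
[25] P0: store L0 := 48 | P0:M(48), P1:I | bus: BusRdX,Flush
[26] P1: store L0 := 97 | P0:I, P1:M(97) | bus: BusRdX,Flush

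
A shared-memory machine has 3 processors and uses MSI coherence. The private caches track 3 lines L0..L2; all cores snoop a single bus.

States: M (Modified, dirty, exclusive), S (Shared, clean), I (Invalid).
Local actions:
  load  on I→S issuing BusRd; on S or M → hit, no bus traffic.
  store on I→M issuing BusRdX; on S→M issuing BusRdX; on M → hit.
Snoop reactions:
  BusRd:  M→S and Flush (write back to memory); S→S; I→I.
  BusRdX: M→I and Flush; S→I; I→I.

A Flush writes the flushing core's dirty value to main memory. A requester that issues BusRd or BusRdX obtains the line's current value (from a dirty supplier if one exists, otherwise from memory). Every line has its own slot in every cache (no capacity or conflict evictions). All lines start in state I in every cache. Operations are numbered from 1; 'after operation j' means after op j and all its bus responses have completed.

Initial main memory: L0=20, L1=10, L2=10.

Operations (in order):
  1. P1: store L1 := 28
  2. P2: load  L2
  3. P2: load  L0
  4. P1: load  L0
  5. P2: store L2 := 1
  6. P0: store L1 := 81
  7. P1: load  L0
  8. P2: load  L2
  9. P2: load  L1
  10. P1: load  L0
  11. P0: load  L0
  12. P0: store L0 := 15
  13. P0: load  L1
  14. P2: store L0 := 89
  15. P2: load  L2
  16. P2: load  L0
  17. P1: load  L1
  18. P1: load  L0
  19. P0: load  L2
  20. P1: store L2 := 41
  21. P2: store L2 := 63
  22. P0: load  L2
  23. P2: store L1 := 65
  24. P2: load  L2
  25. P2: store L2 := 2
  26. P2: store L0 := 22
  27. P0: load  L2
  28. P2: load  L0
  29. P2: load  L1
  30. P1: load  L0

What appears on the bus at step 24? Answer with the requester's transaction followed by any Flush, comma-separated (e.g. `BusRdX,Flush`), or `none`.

bus = none

step 1: P1: store L1 := 28  ⟶  IMI  (L1)  txn=BusRdX  M[L1]=10
step 2: P2: load  L2  ⟶  IIS  (L2)  txn=BusRd  M[L2]=10
step 3: P2: load  L0  ⟶  IIS  (L0)  txn=BusRd  M[L0]=20
step 4: P1: load  L0  ⟶  ISS  (L0)  txn=BusRd  M[L0]=20
step 5: P2: store L2 := 1  ⟶  IIM  (L2)  txn=BusRdX  M[L2]=10
step 6: P0: store L1 := 81  ⟶  MII  (L1)  txn=BusRdX+Flush  M[L1]=28
step 7: P1: load  L0  ⟶  ISS  (L0)  txn=∅  M[L0]=20
step 8: P2: load  L2  ⟶  IIM  (L2)  txn=∅  M[L2]=10
step 9: P2: load  L1  ⟶  SIS  (L1)  txn=BusRd+Flush  M[L1]=81
step 10: P1: load  L0  ⟶  ISS  (L0)  txn=∅  M[L0]=20
step 11: P0: load  L0  ⟶  SSS  (L0)  txn=BusRd  M[L0]=20
step 12: P0: store L0 := 15  ⟶  MII  (L0)  txn=BusRdX  M[L0]=20
step 13: P0: load  L1  ⟶  SIS  (L1)  txn=∅  M[L1]=81
step 14: P2: store L0 := 89  ⟶  IIM  (L0)  txn=BusRdX+Flush  M[L0]=15
step 15: P2: load  L2  ⟶  IIM  (L2)  txn=∅  M[L2]=10
step 16: P2: load  L0  ⟶  IIM  (L0)  txn=∅  M[L0]=15
step 17: P1: load  L1  ⟶  SSS  (L1)  txn=BusRd  M[L1]=81
step 18: P1: load  L0  ⟶  ISS  (L0)  txn=BusRd+Flush  M[L0]=89
step 19: P0: load  L2  ⟶  SIS  (L2)  txn=BusRd+Flush  M[L2]=1
step 20: P1: store L2 := 41  ⟶  IMI  (L2)  txn=BusRdX  M[L2]=1
step 21: P2: store L2 := 63  ⟶  IIM  (L2)  txn=BusRdX+Flush  M[L2]=41
step 22: P0: load  L2  ⟶  SIS  (L2)  txn=BusRd+Flush  M[L2]=63
step 23: P2: store L1 := 65  ⟶  IIM  (L1)  txn=BusRdX  M[L1]=81
step 24: P2: load  L2  ⟶  SIS  (L2)  txn=∅  M[L2]=63
step 25: P2: store L2 := 2  ⟶  IIM  (L2)  txn=BusRdX  M[L2]=63
step 26: P2: store L0 := 22  ⟶  IIM  (L0)  txn=BusRdX  M[L0]=89
step 27: P0: load  L2  ⟶  SIS  (L2)  txn=BusRd+Flush  M[L2]=2
step 28: P2: load  L0  ⟶  IIM  (L0)  txn=∅  M[L0]=89
step 29: P2: load  L1  ⟶  IIM  (L1)  txn=∅  M[L1]=81
step 30: P1: load  L0  ⟶  ISS  (L0)  txn=BusRd+Flush  M[L0]=22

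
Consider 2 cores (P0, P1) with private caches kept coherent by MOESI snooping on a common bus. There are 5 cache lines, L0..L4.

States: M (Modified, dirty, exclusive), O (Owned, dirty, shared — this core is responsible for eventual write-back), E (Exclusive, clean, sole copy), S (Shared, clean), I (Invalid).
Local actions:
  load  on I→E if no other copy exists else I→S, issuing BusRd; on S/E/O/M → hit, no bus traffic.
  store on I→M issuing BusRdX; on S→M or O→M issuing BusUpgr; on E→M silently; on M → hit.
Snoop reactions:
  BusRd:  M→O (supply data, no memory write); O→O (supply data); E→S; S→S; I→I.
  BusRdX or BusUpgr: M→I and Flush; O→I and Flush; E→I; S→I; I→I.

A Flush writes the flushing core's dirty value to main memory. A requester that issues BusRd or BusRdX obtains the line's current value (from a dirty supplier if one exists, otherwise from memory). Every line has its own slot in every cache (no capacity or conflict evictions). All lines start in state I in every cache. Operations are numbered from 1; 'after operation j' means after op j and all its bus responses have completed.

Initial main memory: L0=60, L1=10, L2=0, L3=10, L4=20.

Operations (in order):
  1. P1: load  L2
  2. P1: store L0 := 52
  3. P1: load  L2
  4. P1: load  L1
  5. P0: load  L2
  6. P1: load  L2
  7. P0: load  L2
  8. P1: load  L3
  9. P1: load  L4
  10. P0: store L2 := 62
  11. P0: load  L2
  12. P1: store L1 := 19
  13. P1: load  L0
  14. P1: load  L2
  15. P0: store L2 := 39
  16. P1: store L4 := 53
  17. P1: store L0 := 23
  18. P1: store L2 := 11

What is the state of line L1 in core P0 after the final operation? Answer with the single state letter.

state = I

[1] P1: load  L2 | P0:I, P1:E(0) | bus: BusRd
[2] P1: store L0 := 52 | P0:I, P1:M(52) | bus: BusRdX
[3] P1: load  L2 | P0:I, P1:E(0) | bus: none
[4] P1: load  L1 | P0:I, P1:E(10) | bus: BusRd
[5] P0: load  L2 | P0:S(0), P1:S(0) | bus: BusRd
[6] P1: load  L2 | P0:S(0), P1:S(0) | bus: none
[7] P0: load  L2 | P0:S(0), P1:S(0) | bus: none
[8] P1: load  L3 | P0:I, P1:E(10) | bus: BusRd
[9] P1: load  L4 | P0:I, P1:E(20) | bus: BusRd
[10] P0: store L2 := 62 | P0:M(62), P1:I | bus: BusUpgr
[11] P0: load  L2 | P0:M(62), P1:I | bus: none
[12] P1: store L1 := 19 | P0:I, P1:M(19) | bus: none
[13] P1: load  L0 | P0:I, P1:M(52) | bus: none
[14] P1: load  L2 | P0:O(62), P1:S(62) | bus: BusRd
[15] P0: store L2 := 39 | P0:M(39), P1:I | bus: BusUpgr
[16] P1: store L4 := 53 | P0:I, P1:M(53) | bus: none
[17] P1: store L0 := 23 | P0:I, P1:M(23) | bus: none
[18] P1: store L2 := 11 | P0:I, P1:M(11) | bus: BusRdX,Flush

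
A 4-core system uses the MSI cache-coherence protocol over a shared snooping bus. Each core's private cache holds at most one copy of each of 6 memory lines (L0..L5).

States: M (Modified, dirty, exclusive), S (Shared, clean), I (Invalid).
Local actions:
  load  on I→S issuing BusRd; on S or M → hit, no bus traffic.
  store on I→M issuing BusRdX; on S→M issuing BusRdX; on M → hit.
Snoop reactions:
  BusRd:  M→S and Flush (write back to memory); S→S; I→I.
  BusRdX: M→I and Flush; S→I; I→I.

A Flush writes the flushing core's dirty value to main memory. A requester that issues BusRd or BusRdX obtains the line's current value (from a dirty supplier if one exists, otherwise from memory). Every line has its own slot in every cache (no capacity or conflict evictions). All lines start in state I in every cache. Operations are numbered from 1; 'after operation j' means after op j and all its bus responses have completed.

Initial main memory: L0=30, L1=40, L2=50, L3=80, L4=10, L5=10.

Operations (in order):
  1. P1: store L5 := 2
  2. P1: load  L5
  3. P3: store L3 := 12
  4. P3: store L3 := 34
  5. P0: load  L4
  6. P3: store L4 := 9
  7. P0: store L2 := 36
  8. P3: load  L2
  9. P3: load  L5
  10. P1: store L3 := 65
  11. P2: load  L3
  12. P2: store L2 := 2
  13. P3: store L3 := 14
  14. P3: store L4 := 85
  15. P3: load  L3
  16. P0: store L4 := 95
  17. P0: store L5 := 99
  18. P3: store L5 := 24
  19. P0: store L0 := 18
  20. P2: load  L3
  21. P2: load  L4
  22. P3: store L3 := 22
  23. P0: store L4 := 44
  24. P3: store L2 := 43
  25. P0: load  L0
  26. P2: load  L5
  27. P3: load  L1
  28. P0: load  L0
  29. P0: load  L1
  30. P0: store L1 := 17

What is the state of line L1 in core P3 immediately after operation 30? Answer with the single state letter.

state = I

  op1 P1: store L5 := 2 → I/M/I/I on L5; bus BusRdX; mem=10
  op2 P1: load  L5 → I/M/I/I on L5; bus (none); mem=10
  op3 P3: store L3 := 12 → I/I/I/M on L3; bus BusRdX; mem=80
  op4 P3: store L3 := 34 → I/I/I/M on L3; bus (none); mem=80
  op5 P0: load  L4 → S/I/I/I on L4; bus BusRd; mem=10
  op6 P3: store L4 := 9 → I/I/I/M on L4; bus BusRdX; mem=10
  op7 P0: store L2 := 36 → M/I/I/I on L2; bus BusRdX; mem=50
  op8 P3: load  L2 → S/I/I/S on L2; bus BusRd Flush; mem=36
  op9 P3: load  L5 → I/S/I/S on L5; bus BusRd Flush; mem=2
  op10 P1: store L3 := 65 → I/M/I/I on L3; bus BusRdX Flush; mem=34
  op11 P2: load  L3 → I/S/S/I on L3; bus BusRd Flush; mem=65
  op12 P2: store L2 := 2 → I/I/M/I on L2; bus BusRdX; mem=36
  op13 P3: store L3 := 14 → I/I/I/M on L3; bus BusRdX; mem=65
  op14 P3: store L4 := 85 → I/I/I/M on L4; bus (none); mem=10
  op15 P3: load  L3 → I/I/I/M on L3; bus (none); mem=65
  op16 P0: store L4 := 95 → M/I/I/I on L4; bus BusRdX Flush; mem=85
  op17 P0: store L5 := 99 → M/I/I/I on L5; bus BusRdX; mem=2
  op18 P3: store L5 := 24 → I/I/I/M on L5; bus BusRdX Flush; mem=99
  op19 P0: store L0 := 18 → M/I/I/I on L0; bus BusRdX; mem=30
  op20 P2: load  L3 → I/I/S/S on L3; bus BusRd Flush; mem=14
  op21 P2: load  L4 → S/I/S/I on L4; bus BusRd Flush; mem=95
  op22 P3: store L3 := 22 → I/I/I/M on L3; bus BusRdX; mem=14
  op23 P0: store L4 := 44 → M/I/I/I on L4; bus BusRdX; mem=95
  op24 P3: store L2 := 43 → I/I/I/M on L2; bus BusRdX Flush; mem=2
  op25 P0: load  L0 → M/I/I/I on L0; bus (none); mem=30
  op26 P2: load  L5 → I/I/S/S on L5; bus BusRd Flush; mem=24
  op27 P3: load  L1 → I/I/I/S on L1; bus BusRd; mem=40
  op28 P0: load  L0 → M/I/I/I on L0; bus (none); mem=30
  op29 P0: load  L1 → S/I/I/S on L1; bus BusRd; mem=40
  op30 P0: store L1 := 17 → M/I/I/I on L1; bus BusRdX; mem=40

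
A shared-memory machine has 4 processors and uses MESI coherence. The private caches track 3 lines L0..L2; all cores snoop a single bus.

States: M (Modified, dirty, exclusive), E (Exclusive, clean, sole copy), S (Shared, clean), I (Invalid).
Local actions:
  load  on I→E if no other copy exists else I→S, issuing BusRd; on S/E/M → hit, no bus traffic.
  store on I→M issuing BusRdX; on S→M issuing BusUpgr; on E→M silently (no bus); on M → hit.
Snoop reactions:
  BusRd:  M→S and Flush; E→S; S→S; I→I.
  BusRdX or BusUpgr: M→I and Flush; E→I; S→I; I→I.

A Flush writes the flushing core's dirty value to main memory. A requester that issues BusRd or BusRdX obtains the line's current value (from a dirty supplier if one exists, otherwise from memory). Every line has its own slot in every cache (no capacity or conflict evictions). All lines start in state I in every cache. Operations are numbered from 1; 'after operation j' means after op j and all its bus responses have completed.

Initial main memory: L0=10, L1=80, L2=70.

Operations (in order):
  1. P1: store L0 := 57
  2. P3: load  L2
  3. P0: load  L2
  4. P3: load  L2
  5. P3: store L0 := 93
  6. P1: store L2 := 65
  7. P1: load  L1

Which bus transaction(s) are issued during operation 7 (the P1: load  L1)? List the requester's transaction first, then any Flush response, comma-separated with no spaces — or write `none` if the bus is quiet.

bus = BusRd

1. P1: store L0 := 57  bus=[BusRdX]  L0: P0=I P1=M P2=I P3=I  mem[L0]=10
2. P3: load  L2  bus=[BusRd]  L2: P0=I P1=I P2=I P3=E  mem[L2]=70
3. P0: load  L2  bus=[BusRd]  L2: P0=S P1=I P2=I P3=S  mem[L2]=70
4. P3: load  L2  bus=[-]  L2: P0=S P1=I P2=I P3=S  mem[L2]=70
5. P3: store L0 := 93  bus=[BusRdX,Flush]  L0: P0=I P1=I P2=I P3=M  mem[L0]=57
6. P1: store L2 := 65  bus=[BusRdX]  L2: P0=I P1=M P2=I P3=I  mem[L2]=70
7. P1: load  L1  bus=[BusRd]  L1: P0=I P1=E P2=I P3=I  mem[L1]=80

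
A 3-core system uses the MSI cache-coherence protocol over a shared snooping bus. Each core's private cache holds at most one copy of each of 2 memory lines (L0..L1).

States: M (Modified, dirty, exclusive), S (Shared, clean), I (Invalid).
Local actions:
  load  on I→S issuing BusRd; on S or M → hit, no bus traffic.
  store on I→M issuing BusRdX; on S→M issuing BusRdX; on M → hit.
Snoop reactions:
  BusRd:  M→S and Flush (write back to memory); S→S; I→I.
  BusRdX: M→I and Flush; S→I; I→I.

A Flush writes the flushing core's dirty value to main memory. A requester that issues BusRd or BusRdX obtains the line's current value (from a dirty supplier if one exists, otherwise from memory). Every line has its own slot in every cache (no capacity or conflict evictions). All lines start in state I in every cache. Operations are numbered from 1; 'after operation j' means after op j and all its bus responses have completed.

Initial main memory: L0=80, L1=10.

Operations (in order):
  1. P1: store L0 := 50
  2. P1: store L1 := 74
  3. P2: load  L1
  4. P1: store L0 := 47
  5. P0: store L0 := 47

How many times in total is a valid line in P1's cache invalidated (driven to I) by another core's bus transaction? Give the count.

invalidations = 1

  op1 P1: store L0 := 50 → I/M/I on L0; bus BusRdX; mem=80
  op2 P1: store L1 := 74 → I/M/I on L1; bus BusRdX; mem=10
  op3 P2: load  L1 → I/S/S on L1; bus BusRd Flush; mem=74
  op4 P1: store L0 := 47 → I/M/I on L0; bus (none); mem=80
  op5 P0: store L0 := 47 → M/I/I on L0; bus BusRdX Flush; mem=47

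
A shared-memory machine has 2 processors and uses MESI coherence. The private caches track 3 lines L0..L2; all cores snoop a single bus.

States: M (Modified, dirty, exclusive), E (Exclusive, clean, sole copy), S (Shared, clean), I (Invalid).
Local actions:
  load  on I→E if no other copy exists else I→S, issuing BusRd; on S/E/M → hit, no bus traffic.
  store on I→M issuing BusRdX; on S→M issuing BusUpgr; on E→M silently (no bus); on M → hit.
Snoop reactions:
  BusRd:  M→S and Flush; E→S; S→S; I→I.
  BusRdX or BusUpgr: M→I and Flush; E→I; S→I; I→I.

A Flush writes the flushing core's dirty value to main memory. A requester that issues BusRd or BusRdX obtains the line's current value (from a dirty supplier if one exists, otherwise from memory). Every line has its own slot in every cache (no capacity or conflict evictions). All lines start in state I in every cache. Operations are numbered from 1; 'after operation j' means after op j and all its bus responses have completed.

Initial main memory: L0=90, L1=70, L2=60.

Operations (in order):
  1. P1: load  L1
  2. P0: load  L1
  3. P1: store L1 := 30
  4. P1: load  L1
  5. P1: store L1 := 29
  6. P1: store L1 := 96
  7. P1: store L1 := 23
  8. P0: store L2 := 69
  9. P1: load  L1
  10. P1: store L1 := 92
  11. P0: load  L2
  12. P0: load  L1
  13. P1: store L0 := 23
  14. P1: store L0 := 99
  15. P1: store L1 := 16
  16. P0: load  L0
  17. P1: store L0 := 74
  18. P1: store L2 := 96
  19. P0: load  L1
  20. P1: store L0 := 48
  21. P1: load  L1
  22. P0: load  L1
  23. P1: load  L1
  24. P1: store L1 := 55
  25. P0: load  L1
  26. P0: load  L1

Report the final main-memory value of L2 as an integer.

  op1 P1: load  L1 → I/E on L1; bus BusRd; mem=70
  op2 P0: load  L1 → S/S on L1; bus BusRd; mem=70
  op3 P1: store L1 := 30 → I/M on L1; bus BusUpgr; mem=70
  op4 P1: load  L1 → I/M on L1; bus (none); mem=70
  op5 P1: store L1 := 29 → I/M on L1; bus (none); mem=70
  op6 P1: store L1 := 96 → I/M on L1; bus (none); mem=70
  op7 P1: store L1 := 23 → I/M on L1; bus (none); mem=70
  op8 P0: store L2 := 69 → M/I on L2; bus BusRdX; mem=60
  op9 P1: load  L1 → I/M on L1; bus (none); mem=70
  op10 P1: store L1 := 92 → I/M on L1; bus (none); mem=70
  op11 P0: load  L2 → M/I on L2; bus (none); mem=60
  op12 P0: load  L1 → S/S on L1; bus BusRd Flush; mem=92
  op13 P1: store L0 := 23 → I/M on L0; bus BusRdX; mem=90
  op14 P1: store L0 := 99 → I/M on L0; bus (none); mem=90
  op15 P1: store L1 := 16 → I/M on L1; bus BusUpgr; mem=92
  op16 P0: load  L0 → S/S on L0; bus BusRd Flush; mem=99
  op17 P1: store L0 := 74 → I/M on L0; bus BusUpgr; mem=99
  op18 P1: store L2 := 96 → I/M on L2; bus BusRdX Flush; mem=69
  op19 P0: load  L1 → S/S on L1; bus BusRd Flush; mem=16
  op20 P1: store L0 := 48 → I/M on L0; bus (none); mem=99
  op21 P1: load  L1 → S/S on L1; bus (none); mem=16
  op22 P0: load  L1 → S/S on L1; bus (none); mem=16
  op23 P1: load  L1 → S/S on L1; bus (none); mem=16
  op24 P1: store L1 := 55 → I/M on L1; bus BusUpgr; mem=16
  op25 P0: load  L1 → S/S on L1; bus BusRd Flush; mem=55
  op26 P0: load  L1 → S/S on L1; bus (none); mem=55

memory[L2] = 69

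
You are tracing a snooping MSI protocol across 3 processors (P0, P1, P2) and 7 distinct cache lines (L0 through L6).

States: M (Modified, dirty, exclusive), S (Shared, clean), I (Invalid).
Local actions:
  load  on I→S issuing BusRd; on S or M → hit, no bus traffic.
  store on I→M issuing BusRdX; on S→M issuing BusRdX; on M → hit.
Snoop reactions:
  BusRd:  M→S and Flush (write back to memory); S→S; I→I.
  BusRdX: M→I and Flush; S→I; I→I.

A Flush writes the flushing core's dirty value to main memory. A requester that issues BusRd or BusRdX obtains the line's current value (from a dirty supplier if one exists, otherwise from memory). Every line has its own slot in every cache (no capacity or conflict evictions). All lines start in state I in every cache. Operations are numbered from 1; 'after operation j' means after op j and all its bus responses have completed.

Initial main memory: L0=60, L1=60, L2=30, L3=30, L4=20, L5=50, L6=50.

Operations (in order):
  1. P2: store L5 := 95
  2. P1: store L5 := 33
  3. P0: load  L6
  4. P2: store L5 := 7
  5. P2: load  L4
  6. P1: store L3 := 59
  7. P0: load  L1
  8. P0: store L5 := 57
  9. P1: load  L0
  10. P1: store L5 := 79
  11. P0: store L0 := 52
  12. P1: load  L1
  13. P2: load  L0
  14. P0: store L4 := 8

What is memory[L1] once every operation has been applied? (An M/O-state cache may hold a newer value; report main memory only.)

memory[L1] = 60

1. P2: store L5 := 95  bus=[BusRdX]  L5: P0=I P1=I P2=M  mem[L5]=50
2. P1: store L5 := 33  bus=[BusRdX,Flush]  L5: P0=I P1=M P2=I  mem[L5]=95
3. P0: load  L6  bus=[BusRd]  L6: P0=S P1=I P2=I  mem[L6]=50
4. P2: store L5 := 7  bus=[BusRdX,Flush]  L5: P0=I P1=I P2=M  mem[L5]=33
5. P2: load  L4  bus=[BusRd]  L4: P0=I P1=I P2=S  mem[L4]=20
6. P1: store L3 := 59  bus=[BusRdX]  L3: P0=I P1=M P2=I  mem[L3]=30
7. P0: load  L1  bus=[BusRd]  L1: P0=S P1=I P2=I  mem[L1]=60
8. P0: store L5 := 57  bus=[BusRdX,Flush]  L5: P0=M P1=I P2=I  mem[L5]=7
9. P1: load  L0  bus=[BusRd]  L0: P0=I P1=S P2=I  mem[L0]=60
10. P1: store L5 := 79  bus=[BusRdX,Flush]  L5: P0=I P1=M P2=I  mem[L5]=57
11. P0: store L0 := 52  bus=[BusRdX]  L0: P0=M P1=I P2=I  mem[L0]=60
12. P1: load  L1  bus=[BusRd]  L1: P0=S P1=S P2=I  mem[L1]=60
13. P2: load  L0  bus=[BusRd,Flush]  L0: P0=S P1=I P2=S  mem[L0]=52
14. P0: store L4 := 8  bus=[BusRdX]  L4: P0=M P1=I P2=I  mem[L4]=20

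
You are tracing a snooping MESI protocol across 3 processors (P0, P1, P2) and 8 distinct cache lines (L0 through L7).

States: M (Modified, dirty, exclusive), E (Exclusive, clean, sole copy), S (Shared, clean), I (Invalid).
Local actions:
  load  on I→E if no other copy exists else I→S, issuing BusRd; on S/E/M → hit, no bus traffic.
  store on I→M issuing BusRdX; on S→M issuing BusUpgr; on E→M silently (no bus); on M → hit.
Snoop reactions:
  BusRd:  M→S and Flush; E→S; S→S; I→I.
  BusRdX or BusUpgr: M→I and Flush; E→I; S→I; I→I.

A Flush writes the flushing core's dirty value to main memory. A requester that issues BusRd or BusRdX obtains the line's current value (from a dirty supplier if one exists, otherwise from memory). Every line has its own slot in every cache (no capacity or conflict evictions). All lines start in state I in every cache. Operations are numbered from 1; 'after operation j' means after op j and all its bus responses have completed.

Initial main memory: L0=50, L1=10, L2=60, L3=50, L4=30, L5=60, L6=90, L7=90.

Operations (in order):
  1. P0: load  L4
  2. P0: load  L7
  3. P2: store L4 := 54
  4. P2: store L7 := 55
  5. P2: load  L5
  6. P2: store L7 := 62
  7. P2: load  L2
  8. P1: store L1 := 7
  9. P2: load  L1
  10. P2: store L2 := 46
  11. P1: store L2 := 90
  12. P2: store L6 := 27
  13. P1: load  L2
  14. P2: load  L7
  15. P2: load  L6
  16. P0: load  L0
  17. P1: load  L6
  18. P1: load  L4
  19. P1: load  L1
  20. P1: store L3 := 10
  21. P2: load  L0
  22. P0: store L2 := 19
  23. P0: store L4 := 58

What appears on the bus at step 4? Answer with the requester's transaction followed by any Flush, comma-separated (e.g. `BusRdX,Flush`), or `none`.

bus = BusRdX

step 1: P0: load  L4  ⟶  EII  (L4)  txn=BusRd  M[L4]=30
step 2: P0: load  L7  ⟶  EII  (L7)  txn=BusRd  M[L7]=90
step 3: P2: store L4 := 54  ⟶  IIM  (L4)  txn=BusRdX  M[L4]=30
step 4: P2: store L7 := 55  ⟶  IIM  (L7)  txn=BusRdX  M[L7]=90
step 5: P2: load  L5  ⟶  IIE  (L5)  txn=BusRd  M[L5]=60
step 6: P2: store L7 := 62  ⟶  IIM  (L7)  txn=∅  M[L7]=90
step 7: P2: load  L2  ⟶  IIE  (L2)  txn=BusRd  M[L2]=60
step 8: P1: store L1 := 7  ⟶  IMI  (L1)  txn=BusRdX  M[L1]=10
step 9: P2: load  L1  ⟶  ISS  (L1)  txn=BusRd+Flush  M[L1]=7
step 10: P2: store L2 := 46  ⟶  IIM  (L2)  txn=∅  M[L2]=60
step 11: P1: store L2 := 90  ⟶  IMI  (L2)  txn=BusRdX+Flush  M[L2]=46
step 12: P2: store L6 := 27  ⟶  IIM  (L6)  txn=BusRdX  M[L6]=90
step 13: P1: load  L2  ⟶  IMI  (L2)  txn=∅  M[L2]=46
step 14: P2: load  L7  ⟶  IIM  (L7)  txn=∅  M[L7]=90
step 15: P2: load  L6  ⟶  IIM  (L6)  txn=∅  M[L6]=90
step 16: P0: load  L0  ⟶  EII  (L0)  txn=BusRd  M[L0]=50
step 17: P1: load  L6  ⟶  ISS  (L6)  txn=BusRd+Flush  M[L6]=27
step 18: P1: load  L4  ⟶  ISS  (L4)  txn=BusRd+Flush  M[L4]=54
step 19: P1: load  L1  ⟶  ISS  (L1)  txn=∅  M[L1]=7
step 20: P1: store L3 := 10  ⟶  IMI  (L3)  txn=BusRdX  M[L3]=50
step 21: P2: load  L0  ⟶  SIS  (L0)  txn=BusRd  M[L0]=50
step 22: P0: store L2 := 19  ⟶  MII  (L2)  txn=BusRdX+Flush  M[L2]=90
step 23: P0: store L4 := 58  ⟶  MII  (L4)  txn=BusRdX  M[L4]=54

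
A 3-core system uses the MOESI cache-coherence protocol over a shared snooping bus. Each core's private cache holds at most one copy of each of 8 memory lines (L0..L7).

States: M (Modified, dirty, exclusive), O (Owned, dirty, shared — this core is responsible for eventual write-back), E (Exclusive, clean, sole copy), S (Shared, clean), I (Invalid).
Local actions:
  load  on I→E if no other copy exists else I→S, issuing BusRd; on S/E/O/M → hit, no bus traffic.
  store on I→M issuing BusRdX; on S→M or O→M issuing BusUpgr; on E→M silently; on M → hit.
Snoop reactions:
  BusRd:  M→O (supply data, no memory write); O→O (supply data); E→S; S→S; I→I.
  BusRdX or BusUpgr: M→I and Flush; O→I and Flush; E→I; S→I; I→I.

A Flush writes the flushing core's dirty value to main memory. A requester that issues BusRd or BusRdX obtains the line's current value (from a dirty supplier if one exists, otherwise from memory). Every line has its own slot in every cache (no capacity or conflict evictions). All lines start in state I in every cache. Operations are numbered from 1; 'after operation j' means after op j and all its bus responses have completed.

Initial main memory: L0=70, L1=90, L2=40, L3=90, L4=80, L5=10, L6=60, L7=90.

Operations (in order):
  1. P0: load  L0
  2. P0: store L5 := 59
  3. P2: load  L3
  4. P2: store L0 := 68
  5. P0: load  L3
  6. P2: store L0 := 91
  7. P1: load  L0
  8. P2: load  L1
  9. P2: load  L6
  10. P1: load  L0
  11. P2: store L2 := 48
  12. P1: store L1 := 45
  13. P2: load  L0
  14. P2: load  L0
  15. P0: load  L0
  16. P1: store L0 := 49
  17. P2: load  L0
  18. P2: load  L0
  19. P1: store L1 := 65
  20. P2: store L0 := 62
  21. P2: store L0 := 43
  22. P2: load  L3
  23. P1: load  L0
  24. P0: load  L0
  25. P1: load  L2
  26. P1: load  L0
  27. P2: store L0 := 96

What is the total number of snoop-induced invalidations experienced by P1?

invalidations = 2

[1] P0: load  L0 | P0:E(70), P1:I, P2:I | bus: BusRd
[2] P0: store L5 := 59 | P0:M(59), P1:I, P2:I | bus: BusRdX
[3] P2: load  L3 | P0:I, P1:I, P2:E(90) | bus: BusRd
[4] P2: store L0 := 68 | P0:I, P1:I, P2:M(68) | bus: BusRdX
[5] P0: load  L3 | P0:S(90), P1:I, P2:S(90) | bus: BusRd
[6] P2: store L0 := 91 | P0:I, P1:I, P2:M(91) | bus: none
[7] P1: load  L0 | P0:I, P1:S(91), P2:O(91) | bus: BusRd
[8] P2: load  L1 | P0:I, P1:I, P2:E(90) | bus: BusRd
[9] P2: load  L6 | P0:I, P1:I, P2:E(60) | bus: BusRd
[10] P1: load  L0 | P0:I, P1:S(91), P2:O(91) | bus: none
[11] P2: store L2 := 48 | P0:I, P1:I, P2:M(48) | bus: BusRdX
[12] P1: store L1 := 45 | P0:I, P1:M(45), P2:I | bus: BusRdX
[13] P2: load  L0 | P0:I, P1:S(91), P2:O(91) | bus: none
[14] P2: load  L0 | P0:I, P1:S(91), P2:O(91) | bus: none
[15] P0: load  L0 | P0:S(91), P1:S(91), P2:O(91) | bus: BusRd
[16] P1: store L0 := 49 | P0:I, P1:M(49), P2:I | bus: BusUpgr,Flush
[17] P2: load  L0 | P0:I, P1:O(49), P2:S(49) | bus: BusRd
[18] P2: load  L0 | P0:I, P1:O(49), P2:S(49) | bus: none
[19] P1: store L1 := 65 | P0:I, P1:M(65), P2:I | bus: none
[20] P2: store L0 := 62 | P0:I, P1:I, P2:M(62) | bus: BusUpgr,Flush
[21] P2: store L0 := 43 | P0:I, P1:I, P2:M(43) | bus: none
[22] P2: load  L3 | P0:S(90), P1:I, P2:S(90) | bus: none
[23] P1: load  L0 | P0:I, P1:S(43), P2:O(43) | bus: BusRd
[24] P0: load  L0 | P0:S(43), P1:S(43), P2:O(43) | bus: BusRd
[25] P1: load  L2 | P0:I, P1:S(48), P2:O(48) | bus: BusRd
[26] P1: load  L0 | P0:S(43), P1:S(43), P2:O(43) | bus: none
[27] P2: store L0 := 96 | P0:I, P1:I, P2:M(96) | bus: BusUpgr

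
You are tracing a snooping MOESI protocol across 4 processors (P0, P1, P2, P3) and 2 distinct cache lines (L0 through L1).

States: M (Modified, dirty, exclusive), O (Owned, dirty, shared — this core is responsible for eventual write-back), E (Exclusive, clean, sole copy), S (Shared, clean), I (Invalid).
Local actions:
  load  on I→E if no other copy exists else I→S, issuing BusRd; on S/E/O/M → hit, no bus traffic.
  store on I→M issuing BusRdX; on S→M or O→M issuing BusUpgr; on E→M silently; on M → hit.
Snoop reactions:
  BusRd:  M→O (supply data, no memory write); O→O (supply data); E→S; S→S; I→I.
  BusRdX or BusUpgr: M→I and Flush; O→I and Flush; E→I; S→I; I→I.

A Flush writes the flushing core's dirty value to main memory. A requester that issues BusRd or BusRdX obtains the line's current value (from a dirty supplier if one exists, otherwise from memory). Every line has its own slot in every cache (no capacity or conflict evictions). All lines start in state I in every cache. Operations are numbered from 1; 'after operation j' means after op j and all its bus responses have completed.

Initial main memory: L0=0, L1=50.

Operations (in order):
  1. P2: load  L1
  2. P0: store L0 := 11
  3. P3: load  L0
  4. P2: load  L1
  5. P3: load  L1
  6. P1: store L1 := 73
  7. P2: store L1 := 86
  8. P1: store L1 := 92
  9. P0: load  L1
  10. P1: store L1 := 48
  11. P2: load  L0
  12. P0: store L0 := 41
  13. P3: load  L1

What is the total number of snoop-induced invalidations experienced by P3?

invalidations = 2

1. P2: load  L1  bus=[BusRd]  L1: P0=I P1=I P2=E P3=I  mem[L1]=50
2. P0: store L0 := 11  bus=[BusRdX]  L0: P0=M P1=I P2=I P3=I  mem[L0]=0
3. P3: load  L0  bus=[BusRd]  L0: P0=O P1=I P2=I P3=S  mem[L0]=0
4. P2: load  L1  bus=[-]  L1: P0=I P1=I P2=E P3=I  mem[L1]=50
5. P3: load  L1  bus=[BusRd]  L1: P0=I P1=I P2=S P3=S  mem[L1]=50
6. P1: store L1 := 73  bus=[BusRdX]  L1: P0=I P1=M P2=I P3=I  mem[L1]=50
7. P2: store L1 := 86  bus=[BusRdX,Flush]  L1: P0=I P1=I P2=M P3=I  mem[L1]=73
8. P1: store L1 := 92  bus=[BusRdX,Flush]  L1: P0=I P1=M P2=I P3=I  mem[L1]=86
9. P0: load  L1  bus=[BusRd]  L1: P0=S P1=O P2=I P3=I  mem[L1]=86
10. P1: store L1 := 48  bus=[BusUpgr]  L1: P0=I P1=M P2=I P3=I  mem[L1]=86
11. P2: load  L0  bus=[BusRd]  L0: P0=O P1=I P2=S P3=S  mem[L0]=0
12. P0: store L0 := 41  bus=[BusUpgr]  L0: P0=M P1=I P2=I P3=I  mem[L0]=0
13. P3: load  L1  bus=[BusRd]  L1: P0=I P1=O P2=I P3=S  mem[L1]=86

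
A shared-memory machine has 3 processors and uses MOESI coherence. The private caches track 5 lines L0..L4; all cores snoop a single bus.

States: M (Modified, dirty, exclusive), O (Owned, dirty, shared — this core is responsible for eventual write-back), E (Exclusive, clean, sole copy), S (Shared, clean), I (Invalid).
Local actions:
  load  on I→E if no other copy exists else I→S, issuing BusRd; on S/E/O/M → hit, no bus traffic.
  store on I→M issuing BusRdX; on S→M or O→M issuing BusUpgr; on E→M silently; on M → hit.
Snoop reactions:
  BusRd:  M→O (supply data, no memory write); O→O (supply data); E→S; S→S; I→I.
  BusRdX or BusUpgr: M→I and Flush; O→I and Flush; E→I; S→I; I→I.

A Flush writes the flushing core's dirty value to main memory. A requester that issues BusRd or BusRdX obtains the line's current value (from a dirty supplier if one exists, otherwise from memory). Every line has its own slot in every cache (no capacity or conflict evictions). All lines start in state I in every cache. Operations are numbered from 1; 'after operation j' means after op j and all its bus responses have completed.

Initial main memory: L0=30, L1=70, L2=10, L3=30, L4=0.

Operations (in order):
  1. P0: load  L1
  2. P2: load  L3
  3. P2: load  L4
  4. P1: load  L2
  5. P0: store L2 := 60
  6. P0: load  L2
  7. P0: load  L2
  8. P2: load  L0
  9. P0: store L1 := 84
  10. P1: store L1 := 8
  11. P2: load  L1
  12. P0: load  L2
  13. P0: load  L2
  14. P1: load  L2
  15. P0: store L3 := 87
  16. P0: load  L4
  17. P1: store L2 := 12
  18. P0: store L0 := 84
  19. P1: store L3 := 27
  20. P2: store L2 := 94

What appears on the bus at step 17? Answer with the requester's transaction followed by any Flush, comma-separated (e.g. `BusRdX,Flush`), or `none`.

step 1: P0: load  L1  ⟶  EII  (L1)  txn=BusRd  M[L1]=70
step 2: P2: load  L3  ⟶  IIE  (L3)  txn=BusRd  M[L3]=30
step 3: P2: load  L4  ⟶  IIE  (L4)  txn=BusRd  M[L4]=0
step 4: P1: load  L2  ⟶  IEI  (L2)  txn=BusRd  M[L2]=10
step 5: P0: store L2 := 60  ⟶  MII  (L2)  txn=BusRdX  M[L2]=10
step 6: P0: load  L2  ⟶  MII  (L2)  txn=∅  M[L2]=10
step 7: P0: load  L2  ⟶  MII  (L2)  txn=∅  M[L2]=10
step 8: P2: load  L0  ⟶  IIE  (L0)  txn=BusRd  M[L0]=30
step 9: P0: store L1 := 84  ⟶  MII  (L1)  txn=∅  M[L1]=70
step 10: P1: store L1 := 8  ⟶  IMI  (L1)  txn=BusRdX+Flush  M[L1]=84
step 11: P2: load  L1  ⟶  IOS  (L1)  txn=BusRd  M[L1]=84
step 12: P0: load  L2  ⟶  MII  (L2)  txn=∅  M[L2]=10
step 13: P0: load  L2  ⟶  MII  (L2)  txn=∅  M[L2]=10
step 14: P1: load  L2  ⟶  OSI  (L2)  txn=BusRd  M[L2]=10
step 15: P0: store L3 := 87  ⟶  MII  (L3)  txn=BusRdX  M[L3]=30
step 16: P0: load  L4  ⟶  SIS  (L4)  txn=BusRd  M[L4]=0
step 17: P1: store L2 := 12  ⟶  IMI  (L2)  txn=BusUpgr+Flush  M[L2]=60
step 18: P0: store L0 := 84  ⟶  MII  (L0)  txn=BusRdX  M[L0]=30
step 19: P1: store L3 := 27  ⟶  IMI  (L3)  txn=BusRdX+Flush  M[L3]=87
step 20: P2: store L2 := 94  ⟶  IIM  (L2)  txn=BusRdX+Flush  M[L2]=12

bus = BusUpgr,Flush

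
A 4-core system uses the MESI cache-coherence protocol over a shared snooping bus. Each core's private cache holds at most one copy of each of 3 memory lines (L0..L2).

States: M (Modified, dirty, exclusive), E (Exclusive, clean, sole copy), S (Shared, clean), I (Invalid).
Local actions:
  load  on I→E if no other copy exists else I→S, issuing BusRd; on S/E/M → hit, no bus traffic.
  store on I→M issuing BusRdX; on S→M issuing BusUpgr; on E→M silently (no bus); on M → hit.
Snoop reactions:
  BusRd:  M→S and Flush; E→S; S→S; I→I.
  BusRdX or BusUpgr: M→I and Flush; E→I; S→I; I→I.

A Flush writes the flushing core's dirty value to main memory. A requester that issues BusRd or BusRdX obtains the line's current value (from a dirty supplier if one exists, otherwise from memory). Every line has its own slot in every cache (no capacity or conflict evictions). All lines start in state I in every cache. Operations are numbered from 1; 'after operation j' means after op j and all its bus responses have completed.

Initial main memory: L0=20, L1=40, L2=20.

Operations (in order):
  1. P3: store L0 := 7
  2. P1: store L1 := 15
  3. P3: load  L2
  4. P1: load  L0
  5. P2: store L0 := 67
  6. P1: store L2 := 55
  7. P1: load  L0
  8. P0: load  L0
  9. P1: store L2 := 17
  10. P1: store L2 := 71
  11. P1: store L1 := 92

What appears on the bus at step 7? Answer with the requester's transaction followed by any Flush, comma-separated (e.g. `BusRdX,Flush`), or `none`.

bus = BusRd,Flush

  op1 P3: store L0 := 7 → I/I/I/M on L0; bus BusRdX; mem=20
  op2 P1: store L1 := 15 → I/M/I/I on L1; bus BusRdX; mem=40
  op3 P3: load  L2 → I/I/I/E on L2; bus BusRd; mem=20
  op4 P1: load  L0 → I/S/I/S on L0; bus BusRd Flush; mem=7
  op5 P2: store L0 := 67 → I/I/M/I on L0; bus BusRdX; mem=7
  op6 P1: store L2 := 55 → I/M/I/I on L2; bus BusRdX; mem=20
  op7 P1: load  L0 → I/S/S/I on L0; bus BusRd Flush; mem=67
  op8 P0: load  L0 → S/S/S/I on L0; bus BusRd; mem=67
  op9 P1: store L2 := 17 → I/M/I/I on L2; bus (none); mem=20
  op10 P1: store L2 := 71 → I/M/I/I on L2; bus (none); mem=20
  op11 P1: store L1 := 92 → I/M/I/I on L1; bus (none); mem=40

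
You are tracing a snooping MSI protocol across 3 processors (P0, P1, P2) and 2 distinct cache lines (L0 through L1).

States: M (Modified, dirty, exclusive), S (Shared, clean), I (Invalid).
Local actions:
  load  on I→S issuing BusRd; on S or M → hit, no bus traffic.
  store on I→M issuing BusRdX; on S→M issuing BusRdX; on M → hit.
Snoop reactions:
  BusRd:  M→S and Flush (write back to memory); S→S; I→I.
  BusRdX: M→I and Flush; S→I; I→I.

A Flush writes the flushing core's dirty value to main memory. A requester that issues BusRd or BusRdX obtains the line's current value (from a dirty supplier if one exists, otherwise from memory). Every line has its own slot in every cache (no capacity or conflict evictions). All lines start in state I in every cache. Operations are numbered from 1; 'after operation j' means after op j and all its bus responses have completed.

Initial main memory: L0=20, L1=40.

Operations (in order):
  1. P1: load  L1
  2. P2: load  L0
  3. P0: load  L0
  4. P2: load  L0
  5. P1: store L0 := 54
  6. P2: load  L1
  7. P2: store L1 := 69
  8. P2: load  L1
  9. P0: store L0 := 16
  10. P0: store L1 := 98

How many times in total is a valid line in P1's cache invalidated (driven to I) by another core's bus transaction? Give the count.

  op1 P1: load  L1 → I/S/I on L1; bus BusRd; mem=40
  op2 P2: load  L0 → I/I/S on L0; bus BusRd; mem=20
  op3 P0: load  L0 → S/I/S on L0; bus BusRd; mem=20
  op4 P2: load  L0 → S/I/S on L0; bus (none); mem=20
  op5 P1: store L0 := 54 → I/M/I on L0; bus BusRdX; mem=20
  op6 P2: load  L1 → I/S/S on L1; bus BusRd; mem=40
  op7 P2: store L1 := 69 → I/I/M on L1; bus BusRdX; mem=40
  op8 P2: load  L1 → I/I/M on L1; bus (none); mem=40
  op9 P0: store L0 := 16 → M/I/I on L0; bus BusRdX Flush; mem=54
  op10 P0: store L1 := 98 → M/I/I on L1; bus BusRdX Flush; mem=69

invalidations = 2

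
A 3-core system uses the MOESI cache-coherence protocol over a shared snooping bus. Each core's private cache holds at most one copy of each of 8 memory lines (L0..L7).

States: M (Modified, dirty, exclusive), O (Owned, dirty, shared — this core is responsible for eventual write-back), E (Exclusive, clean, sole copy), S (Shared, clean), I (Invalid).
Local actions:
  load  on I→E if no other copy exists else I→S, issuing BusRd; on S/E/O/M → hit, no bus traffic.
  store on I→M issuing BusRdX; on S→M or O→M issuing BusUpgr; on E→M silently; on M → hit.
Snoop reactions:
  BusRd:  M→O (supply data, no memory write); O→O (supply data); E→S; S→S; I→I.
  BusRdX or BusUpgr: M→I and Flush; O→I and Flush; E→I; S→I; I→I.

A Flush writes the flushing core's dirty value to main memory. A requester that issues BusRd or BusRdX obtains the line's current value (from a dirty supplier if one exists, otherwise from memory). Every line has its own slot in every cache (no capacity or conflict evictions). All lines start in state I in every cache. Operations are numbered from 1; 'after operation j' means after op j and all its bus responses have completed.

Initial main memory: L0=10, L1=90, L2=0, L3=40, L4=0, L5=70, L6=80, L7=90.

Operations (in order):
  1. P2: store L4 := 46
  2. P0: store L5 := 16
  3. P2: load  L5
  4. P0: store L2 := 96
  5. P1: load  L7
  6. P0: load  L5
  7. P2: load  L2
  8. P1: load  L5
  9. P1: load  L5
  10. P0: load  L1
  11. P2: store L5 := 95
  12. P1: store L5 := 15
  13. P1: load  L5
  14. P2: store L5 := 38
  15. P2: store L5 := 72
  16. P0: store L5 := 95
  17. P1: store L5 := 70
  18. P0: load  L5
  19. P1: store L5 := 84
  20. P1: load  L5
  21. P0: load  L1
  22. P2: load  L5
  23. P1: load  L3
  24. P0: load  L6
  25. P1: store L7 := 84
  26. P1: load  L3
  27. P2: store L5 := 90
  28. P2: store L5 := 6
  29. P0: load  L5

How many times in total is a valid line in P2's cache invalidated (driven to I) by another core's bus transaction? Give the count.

  op1 P2: store L4 := 46 → I/I/M on L4; bus BusRdX; mem=0
  op2 P0: store L5 := 16 → M/I/I on L5; bus BusRdX; mem=70
  op3 P2: load  L5 → O/I/S on L5; bus BusRd; mem=70
  op4 P0: store L2 := 96 → M/I/I on L2; bus BusRdX; mem=0
  op5 P1: load  L7 → I/E/I on L7; bus BusRd; mem=90
  op6 P0: load  L5 → O/I/S on L5; bus (none); mem=70
  op7 P2: load  L2 → O/I/S on L2; bus BusRd; mem=0
  op8 P1: load  L5 → O/S/S on L5; bus BusRd; mem=70
  op9 P1: load  L5 → O/S/S on L5; bus (none); mem=70
  op10 P0: load  L1 → E/I/I on L1; bus BusRd; mem=90
  op11 P2: store L5 := 95 → I/I/M on L5; bus BusUpgr Flush; mem=16
  op12 P1: store L5 := 15 → I/M/I on L5; bus BusRdX Flush; mem=95
  op13 P1: load  L5 → I/M/I on L5; bus (none); mem=95
  op14 P2: store L5 := 38 → I/I/M on L5; bus BusRdX Flush; mem=15
  op15 P2: store L5 := 72 → I/I/M on L5; bus (none); mem=15
  op16 P0: store L5 := 95 → M/I/I on L5; bus BusRdX Flush; mem=72
  op17 P1: store L5 := 70 → I/M/I on L5; bus BusRdX Flush; mem=95
  op18 P0: load  L5 → S/O/I on L5; bus BusRd; mem=95
  op19 P1: store L5 := 84 → I/M/I on L5; bus BusUpgr; mem=95
  op20 P1: load  L5 → I/M/I on L5; bus (none); mem=95
  op21 P0: load  L1 → E/I/I on L1; bus (none); mem=90
  op22 P2: load  L5 → I/O/S on L5; bus BusRd; mem=95
  op23 P1: load  L3 → I/E/I on L3; bus BusRd; mem=40
  op24 P0: load  L6 → E/I/I on L6; bus BusRd; mem=80
  op25 P1: store L7 := 84 → I/M/I on L7; bus (none); mem=90
  op26 P1: load  L3 → I/E/I on L3; bus (none); mem=40
  op27 P2: store L5 := 90 → I/I/M on L5; bus BusUpgr Flush; mem=84
  op28 P2: store L5 := 6 → I/I/M on L5; bus (none); mem=84
  op29 P0: load  L5 → S/I/O on L5; bus BusRd; mem=84

invalidations = 2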